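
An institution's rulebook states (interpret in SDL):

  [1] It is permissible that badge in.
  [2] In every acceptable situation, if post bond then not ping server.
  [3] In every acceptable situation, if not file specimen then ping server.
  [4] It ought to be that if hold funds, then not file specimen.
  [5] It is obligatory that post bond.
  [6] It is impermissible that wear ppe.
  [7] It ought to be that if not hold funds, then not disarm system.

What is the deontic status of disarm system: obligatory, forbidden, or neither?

Premise 5 states O(post_bond) outright.
With premise 2, O(post_bond → ¬ping_server), the K-axiom yields O(¬ping_server).
The contrapositive of premise 3 (O(¬file_specimen → ping_server)) is O(¬ping_server → file_specimen), and O(¬ping_server) is already established, so O(file_specimen).
Premise 4 is O(hold_funds → ¬file_specimen); contrapositively O(file_specimen → ¬hold_funds). Since O(file_specimen) holds, K gives O(¬hold_funds).
Applying K to premise 7 (O(¬hold_funds → ¬disarm_system)) and O(¬hold_funds) yields O(¬disarm_system).
Premises 1, 6 do not contribute to this derivation.
Thus O(¬disarm_system), which is F(disarm_system): disarm_system is forbidden.

Forbidden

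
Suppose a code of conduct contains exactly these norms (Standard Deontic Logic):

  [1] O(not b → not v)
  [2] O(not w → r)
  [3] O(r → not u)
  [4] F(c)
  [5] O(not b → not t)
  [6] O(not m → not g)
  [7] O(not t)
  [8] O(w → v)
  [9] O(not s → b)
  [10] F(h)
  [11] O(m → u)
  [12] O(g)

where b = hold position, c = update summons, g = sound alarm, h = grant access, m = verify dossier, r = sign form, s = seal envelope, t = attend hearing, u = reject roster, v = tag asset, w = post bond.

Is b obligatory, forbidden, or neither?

From premise 12 we have O(g).
Premise 6, O(not m → not g), contraposes to O(g → m); with O(g) we get O(m).
With premise 11, O(m → u), the K-axiom yields O(u).
The contrapositive of premise 3 (O(r → not u)) is O(u → not r), and O(u) is already established, so O(not r).
Premise 2 is O(not w → r); contrapositively O(not r → w). Since O(not r) holds, K gives O(w).
Applying K to premise 8 (O(w → v)) and O(w) yields O(v).
Premise 1, O(not b → not v), contraposes to O(v → b); with O(v) we get O(b).
Premises 4, 5, 7, 9, 10 do not contribute to this derivation.
Hence b is obligatory.

Obligatory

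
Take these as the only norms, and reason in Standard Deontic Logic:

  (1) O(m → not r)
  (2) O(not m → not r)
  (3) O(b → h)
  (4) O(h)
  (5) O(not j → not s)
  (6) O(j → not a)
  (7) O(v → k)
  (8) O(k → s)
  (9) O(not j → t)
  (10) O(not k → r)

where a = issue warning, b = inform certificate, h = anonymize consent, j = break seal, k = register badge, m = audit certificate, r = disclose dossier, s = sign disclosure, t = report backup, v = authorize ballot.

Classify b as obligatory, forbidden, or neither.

Neither

Premise 3 is O(b → h); even if O(h) held, inferring O(b) would be affirming the consequent — invalid.
No premise or chain of K-axiom applications forces O(b), and none forces O(not b). So b is neither obligatory nor forbidden under these norms.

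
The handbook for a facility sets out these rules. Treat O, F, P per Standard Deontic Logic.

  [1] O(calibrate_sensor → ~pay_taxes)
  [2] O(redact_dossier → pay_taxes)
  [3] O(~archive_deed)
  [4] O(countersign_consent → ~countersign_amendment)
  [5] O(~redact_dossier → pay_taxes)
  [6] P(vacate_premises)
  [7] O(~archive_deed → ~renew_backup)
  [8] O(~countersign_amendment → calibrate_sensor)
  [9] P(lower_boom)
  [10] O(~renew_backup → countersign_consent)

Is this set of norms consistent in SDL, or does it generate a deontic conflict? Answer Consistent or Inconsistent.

Inconsistent

By case analysis on ~redact_dossier: premise 5 gives O(~redact_dossier → pay_taxes) and premise 2 gives O(redact_dossier → pay_taxes), so O(pay_taxes) either way.
Premise 1, O(calibrate_sensor → ~pay_taxes), contraposes to O(pay_taxes → ~calibrate_sensor); with O(pay_taxes) we get O(~calibrate_sensor).
Premise 8, O(~countersign_amendment → calibrate_sensor), contraposes to O(~calibrate_sensor → countersign_amendment); with O(~calibrate_sensor) we get O(countersign_amendment).
The contrapositive of premise 4 (O(countersign_consent → ~countersign_amendment)) is O(countersign_amendment → ~countersign_consent), and O(countersign_amendment) is already established, so O(~countersign_consent).
Premise 10 is O(~renew_backup → countersign_consent); contrapositively O(~countersign_consent → renew_backup). Since O(~countersign_consent) holds, K gives O(renew_backup).
The contrapositive of premise 7 (O(~archive_deed → ~renew_backup)) is O(renew_backup → archive_deed), and O(renew_backup) is already established, so O(archive_deed).
Yet premise 3 states O(~archive_deed).
We now have both O(archive_deed) and O(~archive_deed) — archive_deed is simultaneously obligatory and forbidden, violating the D-axiom.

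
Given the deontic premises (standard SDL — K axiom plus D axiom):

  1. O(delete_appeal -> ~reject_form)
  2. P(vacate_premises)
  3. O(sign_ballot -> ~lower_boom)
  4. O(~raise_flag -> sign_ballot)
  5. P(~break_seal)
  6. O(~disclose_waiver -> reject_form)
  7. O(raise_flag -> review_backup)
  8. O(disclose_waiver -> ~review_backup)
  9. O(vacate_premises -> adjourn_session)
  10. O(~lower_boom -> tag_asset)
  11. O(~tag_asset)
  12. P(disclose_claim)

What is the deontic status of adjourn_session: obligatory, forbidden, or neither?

Premise 9 is O(vacate_premises -> adjourn_session), but O(vacate_premises) is not derivable from the premises (the permission P(vacate_premises) asserts only ~O(~vacate_premises), not O(vacate_premises)), so it does not yield O(adjourn_session).
No premise or chain of K-axiom applications forces O(adjourn_session), and none forces O(~adjourn_session). So adjourn_session is neither obligatory nor forbidden under these norms.

Neither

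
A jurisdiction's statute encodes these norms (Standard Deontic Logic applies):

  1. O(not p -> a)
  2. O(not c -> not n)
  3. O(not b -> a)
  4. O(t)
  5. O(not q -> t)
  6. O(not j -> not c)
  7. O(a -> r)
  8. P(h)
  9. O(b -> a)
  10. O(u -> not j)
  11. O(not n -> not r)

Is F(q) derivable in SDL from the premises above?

No

Premise 5 is O(not q -> t); even if O(t) held, inferring O(not q) would be affirming the consequent — invalid.
No other premise forces O(not q). An ideal world satisfying every premise can still have q true, so F(q) is not derivable.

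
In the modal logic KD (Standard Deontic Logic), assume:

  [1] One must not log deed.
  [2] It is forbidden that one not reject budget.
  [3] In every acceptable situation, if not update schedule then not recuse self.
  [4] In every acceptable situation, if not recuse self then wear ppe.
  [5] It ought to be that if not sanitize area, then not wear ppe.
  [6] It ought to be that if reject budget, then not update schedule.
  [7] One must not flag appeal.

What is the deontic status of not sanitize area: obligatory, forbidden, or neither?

Premise 2 is F(¬reject_budget), i.e. O(reject_budget).
With premise 6, O(reject_budget → ¬update_schedule), the K-axiom yields O(¬update_schedule).
Premise 3 is O(¬update_schedule → ¬recuse_self); since O(¬update_schedule), deontic closure gives O(¬recuse_self).
From O(¬recuse_self) and premise 4, O(¬recuse_self → wear_ppe), we obtain O(wear_ppe).
The contrapositive of premise 5 (O(¬sanitize_area → ¬wear_ppe)) is O(wear_ppe → sanitize_area), and O(wear_ppe) is already established, so O(sanitize_area).
Premises 1, 7 do not contribute to this derivation.
Thus O(sanitize_area), which is F(¬sanitize_area): ¬sanitize_area is forbidden.

Forbidden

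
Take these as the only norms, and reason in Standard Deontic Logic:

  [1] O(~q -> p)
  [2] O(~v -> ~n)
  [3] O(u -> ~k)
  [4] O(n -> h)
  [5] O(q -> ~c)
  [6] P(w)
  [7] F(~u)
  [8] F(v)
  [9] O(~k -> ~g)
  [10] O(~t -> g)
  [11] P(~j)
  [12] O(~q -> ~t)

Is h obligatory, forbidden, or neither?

Neither

Premise 4 is O(n -> h), but O(n) is not derivable from the premises, so it does not yield O(h).
No premise or chain of K-axiom applications forces O(h), and none forces O(~h). So h is neither obligatory nor forbidden under these norms.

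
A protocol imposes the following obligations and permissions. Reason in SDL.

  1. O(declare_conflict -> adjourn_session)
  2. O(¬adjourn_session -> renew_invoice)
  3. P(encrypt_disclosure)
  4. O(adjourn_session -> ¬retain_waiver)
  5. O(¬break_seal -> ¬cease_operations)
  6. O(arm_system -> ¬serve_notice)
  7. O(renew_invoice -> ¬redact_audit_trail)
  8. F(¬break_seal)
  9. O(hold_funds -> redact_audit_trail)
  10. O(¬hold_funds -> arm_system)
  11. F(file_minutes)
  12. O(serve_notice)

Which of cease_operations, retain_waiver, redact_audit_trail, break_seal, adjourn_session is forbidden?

From premise 12 we have O(serve_notice).
Premise 6, O(arm_system -> ¬serve_notice), contraposes to O(serve_notice -> ¬arm_system); with O(serve_notice) we get O(¬arm_system).
Premise 10, O(¬hold_funds -> arm_system), contraposes to O(¬arm_system -> hold_funds); with O(¬arm_system) we get O(hold_funds).
Premise 9 is O(hold_funds -> redact_audit_trail); since O(hold_funds), deontic closure gives O(redact_audit_trail).
Premise 7 is O(renew_invoice -> ¬redact_audit_trail); contrapositively O(redact_audit_trail -> ¬renew_invoice). Since O(redact_audit_trail) holds, K gives O(¬renew_invoice).
The contrapositive of premise 2 (O(¬adjourn_session -> renew_invoice)) is O(¬renew_invoice -> adjourn_session), and O(¬renew_invoice) is already established, so O(adjourn_session).
Premise 4 is O(adjourn_session -> ¬retain_waiver); since O(adjourn_session), deontic closure gives O(¬retain_waiver).
So O(¬retain_waiver) holds, i.e. retain_waiver is forbidden. None of the other listed options is forbidden under the premises.

retain_waiver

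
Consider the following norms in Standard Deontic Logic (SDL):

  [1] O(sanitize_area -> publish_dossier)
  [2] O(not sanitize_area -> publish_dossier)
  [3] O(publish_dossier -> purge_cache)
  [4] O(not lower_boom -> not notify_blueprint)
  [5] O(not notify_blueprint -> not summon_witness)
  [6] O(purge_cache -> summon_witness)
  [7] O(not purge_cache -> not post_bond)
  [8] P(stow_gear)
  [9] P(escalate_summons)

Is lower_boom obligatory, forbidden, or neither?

Obligatory

Premises 1 and 2 are O(sanitize_area -> publish_dossier) and O(not sanitize_area -> publish_dossier); every ideal world satisfies sanitize_area or not sanitize_area, so in either case publish_dossier holds — hence O(publish_dossier).
From O(publish_dossier) and premise 3, O(publish_dossier -> purge_cache), we obtain O(purge_cache).
Applying K to premise 6 (O(purge_cache -> summon_witness)) and O(purge_cache) yields O(summon_witness).
Premise 5, O(not notify_blueprint -> not summon_witness), contraposes to O(summon_witness -> notify_blueprint); with O(summon_witness) we get O(notify_blueprint).
Premise 4 is O(not lower_boom -> not notify_blueprint); contrapositively O(notify_blueprint -> lower_boom). Since O(notify_blueprint) holds, K gives O(lower_boom).
Premises 7, 8, 9 do not contribute to this derivation.
Hence lower_boom is obligatory.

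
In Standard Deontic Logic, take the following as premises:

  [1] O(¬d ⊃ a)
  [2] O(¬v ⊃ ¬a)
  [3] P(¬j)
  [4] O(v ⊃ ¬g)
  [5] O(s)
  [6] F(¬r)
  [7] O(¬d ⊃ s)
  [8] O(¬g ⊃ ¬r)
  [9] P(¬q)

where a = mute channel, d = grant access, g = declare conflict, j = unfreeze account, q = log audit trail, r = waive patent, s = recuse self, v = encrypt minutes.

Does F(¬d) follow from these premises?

F(¬r) at premise 6 means O(r).
Premise 8 is O(¬g ⊃ ¬r); contrapositively O(r ⊃ g). Since O(r) holds, K gives O(g).
Premise 4, O(v ⊃ ¬g), contraposes to O(g ⊃ ¬v); with O(g) we get O(¬v).
Premise 2 is O(¬v ⊃ ¬a); since O(¬v), deontic closure gives O(¬a).
The contrapositive of premise 1 (O(¬d ⊃ a)) is O(¬a ⊃ d), and O(¬a) is already established, so O(d).
Premises 3, 5, 7, 9 do not contribute to this derivation.
So O(d) holds, i.e. F(¬d). The claim follows.

Yes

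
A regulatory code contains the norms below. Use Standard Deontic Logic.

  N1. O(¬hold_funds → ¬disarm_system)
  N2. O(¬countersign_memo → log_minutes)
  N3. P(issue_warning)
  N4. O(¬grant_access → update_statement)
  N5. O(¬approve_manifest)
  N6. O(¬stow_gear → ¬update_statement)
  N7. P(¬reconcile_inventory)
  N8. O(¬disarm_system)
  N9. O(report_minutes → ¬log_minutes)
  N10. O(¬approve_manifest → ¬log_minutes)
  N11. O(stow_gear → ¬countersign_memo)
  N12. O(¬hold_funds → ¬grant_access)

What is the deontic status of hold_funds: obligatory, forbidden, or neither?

Obligatory

Premise 5 gives O(¬approve_manifest).
Premise 10 is O(¬approve_manifest → ¬log_minutes); since O(¬approve_manifest), deontic closure gives O(¬log_minutes).
Premise 2 is O(¬countersign_memo → log_minutes); contrapositively O(¬log_minutes → countersign_memo). Since O(¬log_minutes) holds, K gives O(countersign_memo).
Premise 11, O(stow_gear → ¬countersign_memo), contraposes to O(countersign_memo → ¬stow_gear); with O(countersign_memo) we get O(¬stow_gear).
With premise 6, O(¬stow_gear → ¬update_statement), the K-axiom yields O(¬update_statement).
The contrapositive of premise 4 (O(¬grant_access → update_statement)) is O(¬update_statement → grant_access), and O(¬update_statement) is already established, so O(grant_access).
Premise 12 is O(¬hold_funds → ¬grant_access); contrapositively O(grant_access → hold_funds). Since O(grant_access) holds, K gives O(hold_funds).
Premises 1, 3, 7, 8, 9 do not contribute to this derivation.
Hence hold_funds is obligatory.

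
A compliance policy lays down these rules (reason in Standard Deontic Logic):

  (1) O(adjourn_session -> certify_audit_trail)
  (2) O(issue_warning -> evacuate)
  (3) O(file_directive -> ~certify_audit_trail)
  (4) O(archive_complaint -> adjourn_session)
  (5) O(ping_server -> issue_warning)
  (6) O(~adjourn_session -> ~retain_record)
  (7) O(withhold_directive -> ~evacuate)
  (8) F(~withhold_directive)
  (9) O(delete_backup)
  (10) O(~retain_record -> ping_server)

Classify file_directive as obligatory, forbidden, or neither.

Premise 8 is F(~withhold_directive), i.e. O(withhold_directive).
With premise 7, O(withhold_directive -> ~evacuate), the K-axiom yields O(~evacuate).
Premise 2 is O(issue_warning -> evacuate); contrapositively O(~evacuate -> ~issue_warning). Since O(~evacuate) holds, K gives O(~issue_warning).
Premise 5, O(ping_server -> issue_warning), contraposes to O(~issue_warning -> ~ping_server); with O(~issue_warning) we get O(~ping_server).
Premise 10, O(~retain_record -> ping_server), contraposes to O(~ping_server -> retain_record); with O(~ping_server) we get O(retain_record).
Premise 6, O(~adjourn_session -> ~retain_record), contraposes to O(retain_record -> adjourn_session); with O(retain_record) we get O(adjourn_session).
Applying K to premise 1 (O(adjourn_session -> certify_audit_trail)) and O(adjourn_session) yields O(certify_audit_trail).
Premise 3, O(file_directive -> ~certify_audit_trail), contraposes to O(certify_audit_trail -> ~file_directive); with O(certify_audit_trail) we get O(~file_directive).
Premises 4, 9 do not contribute to this derivation.
Thus O(~file_directive), which is F(file_directive): file_directive is forbidden.

Forbidden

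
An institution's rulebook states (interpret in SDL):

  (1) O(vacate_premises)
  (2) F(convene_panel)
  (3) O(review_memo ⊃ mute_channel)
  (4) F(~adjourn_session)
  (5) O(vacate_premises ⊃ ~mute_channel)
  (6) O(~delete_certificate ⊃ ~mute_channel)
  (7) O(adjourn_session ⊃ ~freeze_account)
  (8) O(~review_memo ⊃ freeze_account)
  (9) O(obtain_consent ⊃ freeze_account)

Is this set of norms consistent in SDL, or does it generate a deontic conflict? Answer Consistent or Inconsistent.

Inconsistent

From premise 1 we have O(vacate_premises).
Applying K to premise 5 (O(vacate_premises ⊃ ~mute_channel)) and O(vacate_premises) yields O(~mute_channel).
Premise 3 is O(review_memo ⊃ mute_channel); contrapositively O(~mute_channel ⊃ ~review_memo). Since O(~mute_channel) holds, K gives O(~review_memo).
With premise 8, O(~review_memo ⊃ freeze_account), the K-axiom yields O(freeze_account).
Premise 7 is O(adjourn_session ⊃ ~freeze_account); contrapositively O(freeze_account ⊃ ~adjourn_session). Since O(freeze_account) holds, K gives O(~adjourn_session).
But premise 4, F(~adjourn_session), means O(adjourn_session).
We now have both O(~adjourn_session) and O(adjourn_session) — adjourn_session is simultaneously obligatory and forbidden, violating the D-axiom.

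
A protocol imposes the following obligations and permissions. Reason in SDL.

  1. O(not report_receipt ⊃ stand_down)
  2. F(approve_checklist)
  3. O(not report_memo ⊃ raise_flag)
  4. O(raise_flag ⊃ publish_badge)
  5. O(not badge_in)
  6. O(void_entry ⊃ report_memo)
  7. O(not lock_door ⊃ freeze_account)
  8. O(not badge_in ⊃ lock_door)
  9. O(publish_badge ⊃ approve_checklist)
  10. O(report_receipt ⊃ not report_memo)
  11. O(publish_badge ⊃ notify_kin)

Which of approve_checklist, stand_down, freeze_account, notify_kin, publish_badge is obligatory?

Premise 2 is F(approve_checklist), i.e. O(not approve_checklist).
Premise 9 is O(publish_badge ⊃ approve_checklist); contrapositively O(not approve_checklist ⊃ not publish_badge). Since O(not approve_checklist) holds, K gives O(not publish_badge).
The contrapositive of premise 4 (O(raise_flag ⊃ publish_badge)) is O(not publish_badge ⊃ not raise_flag), and O(not publish_badge) is already established, so O(not raise_flag).
Premise 3, O(not report_memo ⊃ raise_flag), contraposes to O(not raise_flag ⊃ report_memo); with O(not raise_flag) we get O(report_memo).
Premise 10, O(report_receipt ⊃ not report_memo), contraposes to O(report_memo ⊃ not report_receipt); with O(report_memo) we get O(not report_receipt).
From O(not report_receipt) and premise 1, O(not report_receipt ⊃ stand_down), we obtain O(stand_down).
So O(stand_down) holds — stand_down is obligatory. None of the other listed options is made obligatory by any chain of premises.

stand_down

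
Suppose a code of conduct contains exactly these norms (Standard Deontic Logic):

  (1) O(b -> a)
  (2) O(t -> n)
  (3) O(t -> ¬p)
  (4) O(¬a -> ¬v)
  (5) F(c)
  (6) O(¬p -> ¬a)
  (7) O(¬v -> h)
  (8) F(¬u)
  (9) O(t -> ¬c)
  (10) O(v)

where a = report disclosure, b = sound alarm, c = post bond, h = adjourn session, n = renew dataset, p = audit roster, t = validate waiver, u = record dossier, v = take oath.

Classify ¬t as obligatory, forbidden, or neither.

Premise 10 states O(v) outright.
Premise 4, O(¬a -> ¬v), contraposes to O(v -> a); with O(v) we get O(a).
The contrapositive of premise 6 (O(¬p -> ¬a)) is O(a -> p), and O(a) is already established, so O(p).
Premise 3, O(t -> ¬p), contraposes to O(p -> ¬t); with O(p) we get O(¬t).
Premises 1, 2, 5, 7, 8, 9 do not contribute to this derivation.
Hence ¬t is obligatory.

Obligatory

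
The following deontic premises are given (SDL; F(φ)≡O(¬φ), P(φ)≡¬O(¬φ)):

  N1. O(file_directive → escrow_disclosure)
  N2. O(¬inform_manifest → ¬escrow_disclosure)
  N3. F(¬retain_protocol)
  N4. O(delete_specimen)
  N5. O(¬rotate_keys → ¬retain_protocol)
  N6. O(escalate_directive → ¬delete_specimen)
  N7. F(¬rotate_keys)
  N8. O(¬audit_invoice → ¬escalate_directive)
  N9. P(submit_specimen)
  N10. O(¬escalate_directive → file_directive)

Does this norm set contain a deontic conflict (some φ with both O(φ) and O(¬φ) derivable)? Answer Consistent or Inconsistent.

Premise 5 is O(¬rotate_keys → ¬retain_protocol), but O(¬rotate_keys) is not derivable from the premises, so it does not yield O(¬retain_protocol).
So O(¬retain_protocol) is not derivable, and the apparent clash with O(retain_protocol) does not arise.
A world satisfying every obligation exists (e.g. audit_invoice=false, delete_specimen=true, escalate_directive=false, escrow_disclosure=true, file_directive=true, inform_manifest=true, retain_protocol=true, rotate_keys=true, submit_specimen=false); no atom is both obligatory and forbidden, so the set is consistent.

Consistent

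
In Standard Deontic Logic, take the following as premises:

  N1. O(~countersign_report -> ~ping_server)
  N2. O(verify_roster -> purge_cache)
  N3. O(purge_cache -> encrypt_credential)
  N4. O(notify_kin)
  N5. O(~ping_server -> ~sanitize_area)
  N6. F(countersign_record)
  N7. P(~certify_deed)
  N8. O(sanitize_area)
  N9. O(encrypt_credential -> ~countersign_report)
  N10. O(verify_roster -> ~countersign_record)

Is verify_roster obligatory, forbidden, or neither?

From premise 8 we have O(sanitize_area).
The contrapositive of premise 5 (O(~ping_server -> ~sanitize_area)) is O(sanitize_area -> ping_server), and O(sanitize_area) is already established, so O(ping_server).
The contrapositive of premise 1 (O(~countersign_report -> ~ping_server)) is O(ping_server -> countersign_report), and O(ping_server) is already established, so O(countersign_report).
The contrapositive of premise 9 (O(encrypt_credential -> ~countersign_report)) is O(countersign_report -> ~encrypt_credential), and O(countersign_report) is already established, so O(~encrypt_credential).
Premise 3 is O(purge_cache -> encrypt_credential); contrapositively O(~encrypt_credential -> ~purge_cache). Since O(~encrypt_credential) holds, K gives O(~purge_cache).
Premise 2 is O(verify_roster -> purge_cache); contrapositively O(~purge_cache -> ~verify_roster). Since O(~purge_cache) holds, K gives O(~verify_roster).
Premises 4, 6, 7, 10 do not contribute to this derivation.
Thus O(~verify_roster), which is F(verify_roster): verify_roster is forbidden.

Forbidden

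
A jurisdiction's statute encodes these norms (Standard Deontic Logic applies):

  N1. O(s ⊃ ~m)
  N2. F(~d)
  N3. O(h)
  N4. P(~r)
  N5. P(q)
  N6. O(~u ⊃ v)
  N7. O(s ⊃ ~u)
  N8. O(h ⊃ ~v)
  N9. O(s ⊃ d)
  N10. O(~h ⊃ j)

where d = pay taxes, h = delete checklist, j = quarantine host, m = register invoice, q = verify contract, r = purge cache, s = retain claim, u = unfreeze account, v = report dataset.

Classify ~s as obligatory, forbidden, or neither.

Obligatory

Premise 3 gives O(h).
Applying K to premise 8 (O(h ⊃ ~v)) and O(h) yields O(~v).
Premise 6, O(~u ⊃ v), contraposes to O(~v ⊃ u); with O(~v) we get O(u).
The contrapositive of premise 7 (O(s ⊃ ~u)) is O(u ⊃ ~s), and O(u) is already established, so O(~s).
Premises 1, 2, 4, 5, 9, 10 do not contribute to this derivation.
Hence ~s is obligatory.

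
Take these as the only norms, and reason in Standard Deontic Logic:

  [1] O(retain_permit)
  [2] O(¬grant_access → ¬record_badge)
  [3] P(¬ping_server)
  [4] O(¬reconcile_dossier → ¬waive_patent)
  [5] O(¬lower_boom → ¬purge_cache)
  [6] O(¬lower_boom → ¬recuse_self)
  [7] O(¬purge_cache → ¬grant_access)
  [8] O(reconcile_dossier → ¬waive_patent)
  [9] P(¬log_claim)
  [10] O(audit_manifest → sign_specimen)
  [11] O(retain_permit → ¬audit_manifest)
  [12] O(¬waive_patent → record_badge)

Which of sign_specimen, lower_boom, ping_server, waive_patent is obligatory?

lower_boom

Premises 8 and 4 cover both cases: O(reconcile_dossier → ¬waive_patent) and O(¬reconcile_dossier → ¬waive_patent). Since reconcile_dossier ∨ ¬reconcile_dossier is a tautology, O(¬waive_patent) follows.
Premise 12 is O(¬waive_patent → record_badge); since O(¬waive_patent), deontic closure gives O(record_badge).
The contrapositive of premise 2 (O(¬grant_access → ¬record_badge)) is O(record_badge → grant_access), and O(record_badge) is already established, so O(grant_access).
The contrapositive of premise 7 (O(¬purge_cache → ¬grant_access)) is O(grant_access → purge_cache), and O(grant_access) is already established, so O(purge_cache).
Premise 5, O(¬lower_boom → ¬purge_cache), contraposes to O(purge_cache → lower_boom); with O(purge_cache) we get O(lower_boom).
So O(lower_boom) holds — lower_boom is obligatory. None of the other listed options is made obligatory by any chain of premises.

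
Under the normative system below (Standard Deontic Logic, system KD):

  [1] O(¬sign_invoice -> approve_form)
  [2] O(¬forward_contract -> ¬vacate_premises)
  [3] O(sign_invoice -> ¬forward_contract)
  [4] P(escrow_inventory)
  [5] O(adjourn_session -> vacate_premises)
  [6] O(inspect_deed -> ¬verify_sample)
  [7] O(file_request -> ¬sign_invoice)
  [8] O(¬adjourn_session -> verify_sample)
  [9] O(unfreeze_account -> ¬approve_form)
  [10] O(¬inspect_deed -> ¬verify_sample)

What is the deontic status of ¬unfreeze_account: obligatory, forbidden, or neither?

Obligatory

Premises 10 and 6 are O(¬inspect_deed -> ¬verify_sample) and O(inspect_deed -> ¬verify_sample); every ideal world satisfies ¬inspect_deed or inspect_deed, so in either case ¬verify_sample holds — hence O(¬verify_sample).
Premise 8 is O(¬adjourn_session -> verify_sample); contrapositively O(¬verify_sample -> adjourn_session). Since O(¬verify_sample) holds, K gives O(adjourn_session).
Applying K to premise 5 (O(adjourn_session -> vacate_premises)) and O(adjourn_session) yields O(vacate_premises).
Premise 2, O(¬forward_contract -> ¬vacate_premises), contraposes to O(vacate_premises -> forward_contract); with O(vacate_premises) we get O(forward_contract).
Premise 3 is O(sign_invoice -> ¬forward_contract); contrapositively O(forward_contract -> ¬sign_invoice). Since O(forward_contract) holds, K gives O(¬sign_invoice).
Applying K to premise 1 (O(¬sign_invoice -> approve_form)) and O(¬sign_invoice) yields O(approve_form).
Premise 9, O(unfreeze_account -> ¬approve_form), contraposes to O(approve_form -> ¬unfreeze_account); with O(approve_form) we get O(¬unfreeze_account).
Premises 4, 7 do not contribute to this derivation.
Hence ¬unfreeze_account is obligatory.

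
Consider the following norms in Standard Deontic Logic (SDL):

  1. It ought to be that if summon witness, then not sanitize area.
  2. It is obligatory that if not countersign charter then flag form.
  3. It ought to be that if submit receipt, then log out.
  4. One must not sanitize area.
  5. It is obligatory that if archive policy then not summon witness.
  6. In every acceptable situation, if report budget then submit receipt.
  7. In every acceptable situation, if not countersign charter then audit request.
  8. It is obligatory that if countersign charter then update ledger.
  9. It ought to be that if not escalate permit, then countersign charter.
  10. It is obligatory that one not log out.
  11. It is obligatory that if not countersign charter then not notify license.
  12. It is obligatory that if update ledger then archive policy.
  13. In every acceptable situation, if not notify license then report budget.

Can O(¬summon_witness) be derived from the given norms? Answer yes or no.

Premise 10 gives O(¬log_out).
Premise 3 is O(submit_receipt → log_out); contrapositively O(¬log_out → ¬submit_receipt). Since O(¬log_out) holds, K gives O(¬submit_receipt).
Premise 6 is O(report_budget → submit_receipt); contrapositively O(¬submit_receipt → ¬report_budget). Since O(¬submit_receipt) holds, K gives O(¬report_budget).
The contrapositive of premise 13 (O(¬notify_license → report_budget)) is O(¬report_budget → notify_license), and O(¬report_budget) is already established, so O(notify_license).
The contrapositive of premise 11 (O(¬countersign_charter → ¬notify_license)) is O(notify_license → countersign_charter), and O(notify_license) is already established, so O(countersign_charter).
Applying K to premise 8 (O(countersign_charter → update_ledger)) and O(countersign_charter) yields O(update_ledger).
Applying K to premise 12 (O(update_ledger → archive_policy)) and O(update_ledger) yields O(archive_policy).
From O(archive_policy) and premise 5, O(archive_policy → ¬summon_witness), we obtain O(¬summon_witness).
Premises 1, 2, 4, 7, 9 do not contribute to this derivation.
So O(¬summon_witness) follows.

Yes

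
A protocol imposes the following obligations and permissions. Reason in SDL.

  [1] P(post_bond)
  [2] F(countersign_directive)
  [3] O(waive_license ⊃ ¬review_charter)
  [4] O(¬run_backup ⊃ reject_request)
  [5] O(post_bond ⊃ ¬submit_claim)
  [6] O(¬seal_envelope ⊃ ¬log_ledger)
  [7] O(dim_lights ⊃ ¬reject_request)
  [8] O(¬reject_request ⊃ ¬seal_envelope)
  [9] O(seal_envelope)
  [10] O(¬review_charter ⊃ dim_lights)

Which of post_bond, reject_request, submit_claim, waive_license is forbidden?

waive_license

From premise 9 we have O(seal_envelope).
Premise 8 is O(¬reject_request ⊃ ¬seal_envelope); contrapositively O(seal_envelope ⊃ reject_request). Since O(seal_envelope) holds, K gives O(reject_request).
Premise 7 is O(dim_lights ⊃ ¬reject_request); contrapositively O(reject_request ⊃ ¬dim_lights). Since O(reject_request) holds, K gives O(¬dim_lights).
Premise 10, O(¬review_charter ⊃ dim_lights), contraposes to O(¬dim_lights ⊃ review_charter); with O(¬dim_lights) we get O(review_charter).
The contrapositive of premise 3 (O(waive_license ⊃ ¬review_charter)) is O(review_charter ⊃ ¬waive_license), and O(review_charter) is already established, so O(¬waive_license).
So O(¬waive_license) holds, i.e. waive_license is forbidden. None of the other listed options is forbidden under the premises.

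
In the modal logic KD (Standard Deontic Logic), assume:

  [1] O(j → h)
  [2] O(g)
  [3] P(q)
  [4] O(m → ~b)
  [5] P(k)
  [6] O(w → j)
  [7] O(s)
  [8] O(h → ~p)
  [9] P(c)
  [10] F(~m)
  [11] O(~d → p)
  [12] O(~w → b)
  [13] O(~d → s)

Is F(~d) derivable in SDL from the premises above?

Yes

F(~m) at premise 10 means O(m).
Applying K to premise 4 (O(m → ~b)) and O(m) yields O(~b).
The contrapositive of premise 12 (O(~w → b)) is O(~b → w), and O(~b) is already established, so O(w).
With premise 6, O(w → j), the K-axiom yields O(j).
With premise 1, O(j → h), the K-axiom yields O(h).
Applying K to premise 8 (O(h → ~p)) and O(h) yields O(~p).
The contrapositive of premise 11 (O(~d → p)) is O(~p → d), and O(~p) is already established, so O(d).
Premises 2, 3, 5, 7, 9, 13 do not contribute to this derivation.
So O(d) holds, i.e. F(~d). The claim follows.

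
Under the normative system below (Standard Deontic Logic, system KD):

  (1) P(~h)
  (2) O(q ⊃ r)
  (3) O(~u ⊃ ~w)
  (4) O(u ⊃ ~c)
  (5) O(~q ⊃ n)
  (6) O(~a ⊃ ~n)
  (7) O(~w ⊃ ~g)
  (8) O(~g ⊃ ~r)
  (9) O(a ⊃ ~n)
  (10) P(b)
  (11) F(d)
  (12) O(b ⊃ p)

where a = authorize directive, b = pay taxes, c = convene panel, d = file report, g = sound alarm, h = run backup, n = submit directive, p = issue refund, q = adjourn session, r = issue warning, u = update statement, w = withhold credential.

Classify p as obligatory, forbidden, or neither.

Neither

Premise 12 is O(b ⊃ p), but O(b) is not derivable from the premises (the permission P(b) asserts only ~O(~b), not O(b)), so it does not yield O(p).
No premise or chain of K-axiom applications forces O(p), and none forces O(~p). So p is neither obligatory nor forbidden under these norms.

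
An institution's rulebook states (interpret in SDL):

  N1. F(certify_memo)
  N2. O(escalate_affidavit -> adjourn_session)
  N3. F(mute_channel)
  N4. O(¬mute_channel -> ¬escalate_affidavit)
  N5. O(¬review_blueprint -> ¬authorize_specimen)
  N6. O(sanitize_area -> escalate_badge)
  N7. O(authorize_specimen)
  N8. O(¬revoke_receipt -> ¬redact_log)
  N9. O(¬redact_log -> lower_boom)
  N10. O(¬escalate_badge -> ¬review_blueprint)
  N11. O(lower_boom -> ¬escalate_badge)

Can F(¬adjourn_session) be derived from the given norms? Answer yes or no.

Premise 2 is O(escalate_affidavit -> adjourn_session), but O(escalate_affidavit) is not derivable from the premises, so it does not yield O(adjourn_session).
No other premise forces O(adjourn_session). An ideal world satisfying every premise can still have ¬adjourn_session true, so F(¬adjourn_session) is not derivable.

No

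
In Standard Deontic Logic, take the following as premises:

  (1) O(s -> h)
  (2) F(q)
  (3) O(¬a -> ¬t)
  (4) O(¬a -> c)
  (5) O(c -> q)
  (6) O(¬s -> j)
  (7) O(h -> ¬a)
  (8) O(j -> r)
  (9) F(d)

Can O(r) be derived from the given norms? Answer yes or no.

Premise 2, F(q), is equivalent to O(¬q).
Premise 5, O(c -> q), contraposes to O(¬q -> ¬c); with O(¬q) we get O(¬c).
The contrapositive of premise 4 (O(¬a -> c)) is O(¬c -> a), and O(¬c) is already established, so O(a).
Premise 7, O(h -> ¬a), contraposes to O(a -> ¬h); with O(a) we get O(¬h).
The contrapositive of premise 1 (O(s -> h)) is O(¬h -> ¬s), and O(¬h) is already established, so O(¬s).
With premise 6, O(¬s -> j), the K-axiom yields O(j).
From O(j) and premise 8, O(j -> r), we obtain O(r).
Premises 3, 9 do not contribute to this derivation.
So O(r) follows.

Yes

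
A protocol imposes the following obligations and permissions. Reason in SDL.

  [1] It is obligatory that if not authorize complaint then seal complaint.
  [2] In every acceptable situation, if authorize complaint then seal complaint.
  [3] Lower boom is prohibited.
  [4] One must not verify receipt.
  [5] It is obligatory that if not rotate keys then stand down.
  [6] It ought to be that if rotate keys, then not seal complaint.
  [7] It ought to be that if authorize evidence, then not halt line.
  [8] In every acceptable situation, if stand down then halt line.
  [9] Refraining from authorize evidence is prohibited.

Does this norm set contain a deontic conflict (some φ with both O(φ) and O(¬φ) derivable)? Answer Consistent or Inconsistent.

Premises 1 and 2 are O(¬authorize_complaint → seal_complaint) and O(authorize_complaint → seal_complaint); every ideal world satisfies ¬authorize_complaint or authorize_complaint, so in either case seal_complaint holds — hence O(seal_complaint).
Premise 6, O(rotate_keys → ¬seal_complaint), contraposes to O(seal_complaint → ¬rotate_keys); with O(seal_complaint) we get O(¬rotate_keys).
With premise 5, O(¬rotate_keys → stand_down), the K-axiom yields O(stand_down).
With premise 8, O(stand_down → halt_line), the K-axiom yields O(halt_line).
The contrapositive of premise 7 (O(authorize_evidence → ¬halt_line)) is O(halt_line → ¬authorize_evidence), and O(halt_line) is already established, so O(¬authorize_evidence).
However, F(¬authorize_evidence) at premise 9 amounts to O(authorize_evidence).
We now have both O(¬authorize_evidence) and O(authorize_evidence) — authorize_evidence is simultaneously obligatory and forbidden, violating the D-axiom.

Inconsistent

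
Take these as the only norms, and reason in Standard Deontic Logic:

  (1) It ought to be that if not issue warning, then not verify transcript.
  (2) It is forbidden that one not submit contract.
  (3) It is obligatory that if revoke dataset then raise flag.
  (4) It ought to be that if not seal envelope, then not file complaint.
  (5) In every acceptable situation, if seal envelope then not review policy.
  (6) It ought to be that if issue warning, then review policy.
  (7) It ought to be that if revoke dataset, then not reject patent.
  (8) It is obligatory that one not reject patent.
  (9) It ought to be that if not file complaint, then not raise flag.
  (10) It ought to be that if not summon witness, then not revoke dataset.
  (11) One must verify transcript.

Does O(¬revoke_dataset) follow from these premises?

From premise 11 we have O(verify_transcript).
Premise 1 is O(¬issue_warning → ¬verify_transcript); contrapositively O(verify_transcript → issue_warning). Since O(verify_transcript) holds, K gives O(issue_warning).
Applying K to premise 6 (O(issue_warning → review_policy)) and O(issue_warning) yields O(review_policy).
The contrapositive of premise 5 (O(seal_envelope → ¬review_policy)) is O(review_policy → ¬seal_envelope), and O(review_policy) is already established, so O(¬seal_envelope).
Premise 4 is O(¬seal_envelope → ¬file_complaint); since O(¬seal_envelope), deontic closure gives O(¬file_complaint).
Applying K to premise 9 (O(¬file_complaint → ¬raise_flag)) and O(¬file_complaint) yields O(¬raise_flag).
Premise 3, O(revoke_dataset → raise_flag), contraposes to O(¬raise_flag → ¬revoke_dataset); with O(¬raise_flag) we get O(¬revoke_dataset).
Premises 2, 7, 8, 10 do not contribute to this derivation.
So O(¬revoke_dataset) follows.

Yes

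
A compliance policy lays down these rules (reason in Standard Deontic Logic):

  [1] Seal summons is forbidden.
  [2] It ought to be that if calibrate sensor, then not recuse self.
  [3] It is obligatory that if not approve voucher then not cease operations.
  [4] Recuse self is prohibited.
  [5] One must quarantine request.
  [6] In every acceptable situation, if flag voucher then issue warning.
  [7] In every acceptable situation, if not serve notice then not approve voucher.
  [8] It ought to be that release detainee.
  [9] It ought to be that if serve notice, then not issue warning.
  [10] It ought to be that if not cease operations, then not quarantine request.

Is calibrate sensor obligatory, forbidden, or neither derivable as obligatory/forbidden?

Neither

Premise 2 is O(calibrate_sensor → ¬recuse_self); even if O(¬recuse_self) held, inferring O(calibrate_sensor) would be affirming the consequent — invalid.
No premise or chain of K-axiom applications forces O(calibrate_sensor), and none forces O(¬calibrate_sensor). So calibrate_sensor is neither obligatory nor forbidden under these norms.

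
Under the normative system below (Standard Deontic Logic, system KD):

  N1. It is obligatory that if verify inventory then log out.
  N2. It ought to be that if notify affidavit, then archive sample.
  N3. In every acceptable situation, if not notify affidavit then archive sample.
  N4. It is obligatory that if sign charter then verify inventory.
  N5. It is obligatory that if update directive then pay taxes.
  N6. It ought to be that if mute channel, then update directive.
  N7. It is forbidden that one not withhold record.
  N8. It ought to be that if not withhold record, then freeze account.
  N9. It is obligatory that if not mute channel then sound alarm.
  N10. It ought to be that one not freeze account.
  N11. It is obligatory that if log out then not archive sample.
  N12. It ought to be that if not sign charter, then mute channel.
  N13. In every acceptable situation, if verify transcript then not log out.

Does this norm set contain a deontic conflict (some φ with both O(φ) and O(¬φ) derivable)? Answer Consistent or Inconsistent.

Consistent

Premise 8 is O(¬withhold_record → freeze_account), but O(¬withhold_record) is not derivable from the premises, so it does not yield O(freeze_account).
So O(freeze_account) is not derivable, and the apparent clash with O(¬freeze_account) does not arise.
A world satisfying every obligation exists (e.g. archive_sample=true, freeze_account=false, log_out=false, mute_channel=true, notify_affidavit=false, pay_taxes=true, sign_charter=false, sound_alarm=false, update_directive=true, verify_inventory=false, verify_transcript=false, withhold_record=true); no atom is both obligatory and forbidden, so the set is consistent.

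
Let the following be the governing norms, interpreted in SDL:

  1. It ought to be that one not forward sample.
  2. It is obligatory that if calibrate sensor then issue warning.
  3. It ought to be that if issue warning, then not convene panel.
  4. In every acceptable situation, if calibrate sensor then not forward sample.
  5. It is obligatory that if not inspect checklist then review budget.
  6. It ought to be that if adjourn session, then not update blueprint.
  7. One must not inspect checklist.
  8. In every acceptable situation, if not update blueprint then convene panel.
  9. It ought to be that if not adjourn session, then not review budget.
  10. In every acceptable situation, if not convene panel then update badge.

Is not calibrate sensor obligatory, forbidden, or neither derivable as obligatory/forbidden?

F(inspect_checklist) at premise 7 means O(¬inspect_checklist).
Applying K to premise 5 (O(¬inspect_checklist → review_budget)) and O(¬inspect_checklist) yields O(review_budget).
The contrapositive of premise 9 (O(¬adjourn_session → ¬review_budget)) is O(review_budget → adjourn_session), and O(review_budget) is already established, so O(adjourn_session).
From O(adjourn_session) and premise 6, O(adjourn_session → ¬update_blueprint), we obtain O(¬update_blueprint).
Premise 8 is O(¬update_blueprint → convene_panel); since O(¬update_blueprint), deontic closure gives O(convene_panel).
The contrapositive of premise 3 (O(issue_warning → ¬convene_panel)) is O(convene_panel → ¬issue_warning), and O(convene_panel) is already established, so O(¬issue_warning).
The contrapositive of premise 2 (O(calibrate_sensor → issue_warning)) is O(¬issue_warning → ¬calibrate_sensor), and O(¬issue_warning) is already established, so O(¬calibrate_sensor).
Premises 1, 4, 10 do not contribute to this derivation.
Hence ¬calibrate_sensor is obligatory.

Obligatory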